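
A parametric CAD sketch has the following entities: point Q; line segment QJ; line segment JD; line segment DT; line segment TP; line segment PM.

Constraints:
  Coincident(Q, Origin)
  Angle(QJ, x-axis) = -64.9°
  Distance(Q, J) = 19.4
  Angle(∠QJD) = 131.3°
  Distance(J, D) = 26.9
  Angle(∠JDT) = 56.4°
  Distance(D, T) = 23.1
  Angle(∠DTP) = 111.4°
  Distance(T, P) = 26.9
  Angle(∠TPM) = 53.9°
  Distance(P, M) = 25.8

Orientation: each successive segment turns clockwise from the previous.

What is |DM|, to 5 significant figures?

20.138

∠DTP = 111.4° gives TP at 54.200° from the x-axis; with |TP| = 26.9, P = (0.68198, -0.98349). ∠TPM = 53.9° gives PM at -71.900° from the x-axis; with |PM| = 25.8, M = (8.6974, -25.507). Then |DM| = |M − D| = 20.138.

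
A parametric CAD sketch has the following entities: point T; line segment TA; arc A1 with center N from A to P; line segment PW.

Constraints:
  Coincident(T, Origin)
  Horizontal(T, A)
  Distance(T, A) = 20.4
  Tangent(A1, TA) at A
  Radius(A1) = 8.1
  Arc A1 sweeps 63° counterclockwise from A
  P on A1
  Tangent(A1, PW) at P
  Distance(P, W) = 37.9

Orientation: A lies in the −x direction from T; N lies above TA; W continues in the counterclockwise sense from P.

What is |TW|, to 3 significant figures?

38.4

T is at the origin; T and A share the same y with |TA| = 20.4 and A on the −x side, so A = (-20.4, 0.00). A1 meets TA tangentially, so NA is at right angles to TA, so N = A + (0, 8.1) = (-20.4, 8.10). On A1, A sits at bearing -90° from N; a 63° counterclockwise sweep puts P at bearing -27°, so P = N + 8.1·(cos -27°, sin -27°) = (-13.2, 4.42). A1 meets PW tangentially, so NP is at right angles to PW, so PW runs along (−sin -27°, cos -27°); with |PW| = 37.9, W = (4.02, 38.2). Then |TW| = |W − T| = 38.4.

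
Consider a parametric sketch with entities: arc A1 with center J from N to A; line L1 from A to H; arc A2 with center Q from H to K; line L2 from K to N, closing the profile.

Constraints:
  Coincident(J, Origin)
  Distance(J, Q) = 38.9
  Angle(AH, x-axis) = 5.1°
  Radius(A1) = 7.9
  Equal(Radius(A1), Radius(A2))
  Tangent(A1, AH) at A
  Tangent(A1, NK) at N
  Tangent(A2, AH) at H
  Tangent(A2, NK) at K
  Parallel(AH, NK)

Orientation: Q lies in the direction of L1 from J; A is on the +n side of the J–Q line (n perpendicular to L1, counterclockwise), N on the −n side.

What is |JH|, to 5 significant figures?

39.694

Tangency of A1 to both parallel lines with radius 7.9 puts A and N at J ± 7.9·n: A = (-0.70226, 7.8687), N = (0.70226, -7.8687). Equal radii place H and K the same way about Q: H = Q + 7.9·n = (38.044, 11.327), K = Q − 7.9·n = (39.448, -4.4107). Then |JH| = |H − J| = 39.694.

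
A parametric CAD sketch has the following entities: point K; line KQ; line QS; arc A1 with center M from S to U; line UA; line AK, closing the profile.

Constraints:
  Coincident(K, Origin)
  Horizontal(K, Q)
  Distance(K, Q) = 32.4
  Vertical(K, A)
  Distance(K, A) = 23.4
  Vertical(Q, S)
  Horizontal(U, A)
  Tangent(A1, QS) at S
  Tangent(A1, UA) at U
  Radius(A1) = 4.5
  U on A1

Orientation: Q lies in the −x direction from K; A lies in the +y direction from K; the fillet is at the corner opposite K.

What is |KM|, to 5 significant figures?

33.699

K is at the origin; KQ is horizontal with |KQ| = 32.4 and Q on the −x side, so Q = (-32.400, 0.0000). K and A share the same x with |KA| = 23.4 and A on the +y side, so A = (0.0000, 23.400). The virtual corner opposite K is at (-32.400, 23.400). Since A1 is tangent to QS there, MS ⟂ QS and since A1 is tangent to UA there, MU ⟂ UA, with radius 4.5, so the center M sits 4.5 in from both sides at M = (-27.900, 18.900). Then |KM| = |M − K| = 33.699.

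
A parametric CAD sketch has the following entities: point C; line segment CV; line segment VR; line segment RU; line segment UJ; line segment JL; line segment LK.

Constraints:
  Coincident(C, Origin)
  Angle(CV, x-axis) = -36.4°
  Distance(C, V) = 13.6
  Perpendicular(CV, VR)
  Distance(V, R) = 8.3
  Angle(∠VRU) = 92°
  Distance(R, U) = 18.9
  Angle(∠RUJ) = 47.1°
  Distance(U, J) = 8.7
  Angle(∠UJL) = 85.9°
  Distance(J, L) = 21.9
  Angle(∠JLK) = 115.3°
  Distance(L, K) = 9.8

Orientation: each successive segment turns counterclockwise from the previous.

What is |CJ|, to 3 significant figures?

2.42

C is at the origin; CV runs at -36.4° with length 13.6, so V = (10.9, -8.07). CV is perpendicular to VR, so VR runs at 53.6°; with |VR| = 8.3, R = (15.9, -1.39). ∠VRU = 92.0° gives RU at 142° from the x-axis; with |RU| = 18.9, U = (1.06, 10.3). ∠RUJ = 47.1° gives UJ at -85.5° from the x-axis; with |UJ| = 8.7, J = (1.74, 1.68). Then |CJ| = |J − C| = 2.42.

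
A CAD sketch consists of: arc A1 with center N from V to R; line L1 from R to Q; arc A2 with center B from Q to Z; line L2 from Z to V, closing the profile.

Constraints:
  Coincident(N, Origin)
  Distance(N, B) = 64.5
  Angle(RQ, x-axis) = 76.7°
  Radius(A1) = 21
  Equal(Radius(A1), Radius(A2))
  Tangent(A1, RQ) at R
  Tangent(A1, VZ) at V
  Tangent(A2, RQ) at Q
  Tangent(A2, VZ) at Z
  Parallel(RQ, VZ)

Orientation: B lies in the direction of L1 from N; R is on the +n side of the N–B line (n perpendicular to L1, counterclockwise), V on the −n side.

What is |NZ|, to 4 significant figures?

67.83

Tangency of A1 to both parallel lines with radius 21.0 puts R and V at N ± 21.0·n: R = (-20.44, 4.831), V = (20.44, -4.831). Equal radii place Q and Z the same way about B: Q = B + 21.0·n = (-5.599, 67.60), Z = B − 21.0·n = (35.27, 57.94). Then |NZ| = |Z − N| = 67.83.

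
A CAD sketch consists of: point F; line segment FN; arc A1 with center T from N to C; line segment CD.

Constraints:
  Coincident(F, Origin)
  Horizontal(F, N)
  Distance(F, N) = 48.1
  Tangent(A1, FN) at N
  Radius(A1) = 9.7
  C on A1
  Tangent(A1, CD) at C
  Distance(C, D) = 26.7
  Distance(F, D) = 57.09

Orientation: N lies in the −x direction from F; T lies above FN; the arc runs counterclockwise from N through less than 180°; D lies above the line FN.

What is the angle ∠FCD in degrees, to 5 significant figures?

115.82°

F is at the origin; F and N share the same y with |FN| = 48.1 and N on the −x side, so N = (-48.100, 0.0000). The tangent condition forces TN to be normal to FN, so T = N + (0, 9.7) = (-48.100, 9.7000). Since TC ⟂ CD (tangency), |TD| = √(9.7² + 26.7²) = 28.407 regardless of where C sits on A1. So D lies on both circle(F, 57.09) and circle(T, 28.407); the above-FN intersection is D = (-42.930, 37.633). C is the foot of the tangent from D: C = (-38.532, 11.298).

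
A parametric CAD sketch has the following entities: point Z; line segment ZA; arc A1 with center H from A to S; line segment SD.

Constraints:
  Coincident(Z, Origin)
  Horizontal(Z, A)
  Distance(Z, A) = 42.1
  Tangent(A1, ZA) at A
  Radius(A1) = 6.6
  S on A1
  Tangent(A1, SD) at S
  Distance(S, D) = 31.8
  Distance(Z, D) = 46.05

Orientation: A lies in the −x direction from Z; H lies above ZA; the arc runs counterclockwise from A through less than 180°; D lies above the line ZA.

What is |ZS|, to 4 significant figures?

36.03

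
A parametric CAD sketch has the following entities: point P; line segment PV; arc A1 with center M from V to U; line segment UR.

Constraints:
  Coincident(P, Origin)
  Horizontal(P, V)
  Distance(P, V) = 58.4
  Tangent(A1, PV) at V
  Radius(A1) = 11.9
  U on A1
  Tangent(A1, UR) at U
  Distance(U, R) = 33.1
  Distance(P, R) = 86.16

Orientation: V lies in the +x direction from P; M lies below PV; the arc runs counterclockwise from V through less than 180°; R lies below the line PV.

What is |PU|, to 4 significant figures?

54.38

Checks: |MV| = 11.90 ✓; |MU| = 11.90 ✓; ∠(MU, UR) = 90.00° ✓; |UR| = 33.10 ✓; |PR| = 86.16 ✓.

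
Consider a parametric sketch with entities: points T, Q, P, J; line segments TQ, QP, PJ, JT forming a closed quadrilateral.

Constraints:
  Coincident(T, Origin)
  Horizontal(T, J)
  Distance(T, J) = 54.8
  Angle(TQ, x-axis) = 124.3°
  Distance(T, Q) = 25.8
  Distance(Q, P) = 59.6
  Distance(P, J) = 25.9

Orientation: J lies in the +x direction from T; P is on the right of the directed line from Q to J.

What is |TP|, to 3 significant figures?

36.2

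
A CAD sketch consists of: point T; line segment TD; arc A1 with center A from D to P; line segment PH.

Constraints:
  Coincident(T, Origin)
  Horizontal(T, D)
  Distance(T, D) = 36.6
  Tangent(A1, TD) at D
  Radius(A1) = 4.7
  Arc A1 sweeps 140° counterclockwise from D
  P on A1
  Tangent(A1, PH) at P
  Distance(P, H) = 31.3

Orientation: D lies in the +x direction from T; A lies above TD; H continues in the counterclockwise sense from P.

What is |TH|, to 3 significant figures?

32.4

T is at the origin; T and D share the same y with |TD| = 36.6 and D on the +x side, so D = (36.6, 0.00). A1 meets TD tangentially, so AD is at right angles to TD, so A = D + (0, 4.7) = (36.6, 4.70). On A1, D sits at bearing -90° from A; a 140° counterclockwise sweep puts P at bearing 50°, so P = A + 4.7·(cos 50°, sin 50°) = (39.6, 8.30). The tangent condition forces AP to be normal to PH, so PH runs along (−sin 50°, cos 50°); with |PH| = 31.3, H = (15.6, 28.4). Then |TH| = |H − T| = 32.4.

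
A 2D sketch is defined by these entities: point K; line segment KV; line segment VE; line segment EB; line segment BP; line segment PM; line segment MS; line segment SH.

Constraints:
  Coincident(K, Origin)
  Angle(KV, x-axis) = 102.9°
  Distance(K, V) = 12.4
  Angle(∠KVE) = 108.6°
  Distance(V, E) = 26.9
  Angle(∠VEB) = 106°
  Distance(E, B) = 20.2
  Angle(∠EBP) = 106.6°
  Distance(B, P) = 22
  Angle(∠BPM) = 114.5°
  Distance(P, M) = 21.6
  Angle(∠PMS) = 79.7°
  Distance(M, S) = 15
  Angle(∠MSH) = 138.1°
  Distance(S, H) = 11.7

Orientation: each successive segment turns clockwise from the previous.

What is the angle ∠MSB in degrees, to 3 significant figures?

111°

∠BPM = 114.5° gives PM at 179° from the x-axis; with |PM| = 21.6, M = (3.86, -6.77). ∠PMS = 79.7° gives MS at 78.3° from the x-axis; with |MS| = 15.0, S = (6.90, 7.92). Then cos ∠MSB = SM·SB / (|SM||SB|), giving 111°.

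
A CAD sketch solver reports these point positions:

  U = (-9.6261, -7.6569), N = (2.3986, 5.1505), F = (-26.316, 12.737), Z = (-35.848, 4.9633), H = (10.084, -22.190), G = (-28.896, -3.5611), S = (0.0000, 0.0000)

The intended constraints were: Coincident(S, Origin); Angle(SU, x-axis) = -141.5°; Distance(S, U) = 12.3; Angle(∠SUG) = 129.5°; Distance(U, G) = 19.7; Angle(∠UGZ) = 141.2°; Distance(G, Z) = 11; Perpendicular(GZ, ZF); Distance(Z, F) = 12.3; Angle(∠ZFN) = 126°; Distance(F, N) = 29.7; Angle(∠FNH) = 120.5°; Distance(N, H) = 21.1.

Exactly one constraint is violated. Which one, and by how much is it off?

Distance(N, H) = 21.1 — off by 7.30.

S = (0.00, 0.00) ✓; SU at -141.5° ✓; |SU| = 12.30 ✓; ∠SUG = 129.5° ✓; |UG| = 19.70 ✓; ∠UGZ = 141.2° ✓; |GZ| = 11.00 ✓; ∠(GZ, ZF) = 90.00° ✓; |ZF| = 12.30 ✓; ∠ZFN = 126.0° ✓; |FN| = 29.70 ✓; ∠FNH = 120.5° ✓; |NH| = 28.40 ✗.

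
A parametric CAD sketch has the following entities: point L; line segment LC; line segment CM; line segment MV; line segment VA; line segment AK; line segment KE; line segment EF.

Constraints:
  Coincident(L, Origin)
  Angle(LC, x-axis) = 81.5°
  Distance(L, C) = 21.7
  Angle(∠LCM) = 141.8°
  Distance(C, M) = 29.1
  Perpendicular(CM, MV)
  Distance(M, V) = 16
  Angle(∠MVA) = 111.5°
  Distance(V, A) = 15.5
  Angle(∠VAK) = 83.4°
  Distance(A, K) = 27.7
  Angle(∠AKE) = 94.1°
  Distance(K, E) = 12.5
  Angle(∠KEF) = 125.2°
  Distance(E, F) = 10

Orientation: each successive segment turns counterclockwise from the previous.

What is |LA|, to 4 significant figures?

32.79

L is at the origin; LC runs at 81.5° with length 21.7, so C = (3.207, 21.46). ∠LCM = 141.8° gives CM at 119.7° from the x-axis; with |CM| = 29.1, M = (-11.21, 46.74). CM is perpendicular to MV, so MV runs at -150.3°; with |MV| = 16.0, V = (-25.11, 38.81). ∠MVA = 111.5° gives VA at -81.80° from the x-axis; with |VA| = 15.5, A = (-22.90, 23.47). Then |LA| = |A − L| = 32.79.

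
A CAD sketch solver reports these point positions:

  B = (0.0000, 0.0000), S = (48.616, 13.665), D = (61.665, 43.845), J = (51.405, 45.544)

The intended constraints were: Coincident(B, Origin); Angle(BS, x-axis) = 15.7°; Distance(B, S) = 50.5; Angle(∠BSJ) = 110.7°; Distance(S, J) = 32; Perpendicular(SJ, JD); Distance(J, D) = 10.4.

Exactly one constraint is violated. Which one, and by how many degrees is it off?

Perpendicular(SJ, JD) — off by 4.40°.

B = (0.00, 0.00) ✓; BS at 15.70° ✓; |BS| = 50.50 ✓; ∠BSJ = 110.7° ✓; |SJ| = 32.00 ✓; ∠(SJ, JD) = 94.40° ✗; |JD| = 10.40 ✓.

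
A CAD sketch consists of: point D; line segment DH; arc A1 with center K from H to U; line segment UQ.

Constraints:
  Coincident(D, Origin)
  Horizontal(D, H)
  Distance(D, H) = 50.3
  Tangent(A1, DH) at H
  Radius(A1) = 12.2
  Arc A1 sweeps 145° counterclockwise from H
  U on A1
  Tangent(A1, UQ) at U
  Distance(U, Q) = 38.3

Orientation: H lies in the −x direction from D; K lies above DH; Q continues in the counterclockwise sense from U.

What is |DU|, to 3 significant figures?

48.7

D is at the origin; DH is horizontal with |DH| = 50.3 and H on the −x side, so H = (-50.3, 0.00). A1 meets DH tangentially, so KH is at right angles to DH, so K = H + (0, 12.2) = (-50.3, 12.2). On A1, H sits at bearing -90° from K; a 145° counterclockwise sweep puts U at bearing 55°, so U = K + 12.2·(cos 55°, sin 55°) = (-43.3, 22.2). Then |DU| = |U − D| = 48.7.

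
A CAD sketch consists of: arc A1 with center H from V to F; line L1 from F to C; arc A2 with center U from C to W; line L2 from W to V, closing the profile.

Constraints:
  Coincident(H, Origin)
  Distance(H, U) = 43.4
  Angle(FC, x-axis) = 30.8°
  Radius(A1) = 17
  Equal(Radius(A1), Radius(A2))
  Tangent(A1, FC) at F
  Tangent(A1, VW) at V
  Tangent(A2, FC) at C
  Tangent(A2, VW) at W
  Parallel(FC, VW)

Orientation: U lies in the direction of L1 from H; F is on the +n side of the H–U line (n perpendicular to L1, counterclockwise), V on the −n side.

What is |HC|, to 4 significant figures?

46.61

The slot axis is L1's direction at 30.8°, so u = (cos 30.8°, sin 30.8°) = (0.8590, 0.5120) and n = (−sin 30.8°, cos 30.8°) = (-0.5120, 0.8590). H is at the origin and U lies 43.4 along u from H, so U = 43.4·u = (37.28, 22.22). Tangency of A1 to both parallel lines with radius 17.0 puts F and V at H ± 17.0·n: F = (-8.705, 14.60), V = (8.705, -14.60). Equal radii place C and W the same way about U: C = U + 17.0·n = (28.57, 36.82), W = U − 17.0·n = (45.98, 7.620). Then |HC| = |C − H| = 46.61.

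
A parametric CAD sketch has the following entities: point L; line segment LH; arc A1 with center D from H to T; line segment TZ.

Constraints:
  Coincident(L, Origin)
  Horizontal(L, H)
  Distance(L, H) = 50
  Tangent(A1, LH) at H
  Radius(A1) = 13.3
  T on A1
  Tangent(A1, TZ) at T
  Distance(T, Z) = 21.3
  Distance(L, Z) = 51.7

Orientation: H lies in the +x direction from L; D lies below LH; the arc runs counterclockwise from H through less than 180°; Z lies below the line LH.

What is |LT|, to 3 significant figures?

39.3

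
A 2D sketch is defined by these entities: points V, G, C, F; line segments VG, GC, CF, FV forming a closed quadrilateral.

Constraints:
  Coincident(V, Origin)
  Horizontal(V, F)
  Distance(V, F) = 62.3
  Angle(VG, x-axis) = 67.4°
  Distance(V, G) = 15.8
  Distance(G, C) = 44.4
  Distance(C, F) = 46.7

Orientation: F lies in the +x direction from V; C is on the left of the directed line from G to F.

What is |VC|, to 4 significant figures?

58.64

Checks: V = (0.00, 0.00) ✓; |GC| = 44.40 ✓; |CF| = 46.70 ✓.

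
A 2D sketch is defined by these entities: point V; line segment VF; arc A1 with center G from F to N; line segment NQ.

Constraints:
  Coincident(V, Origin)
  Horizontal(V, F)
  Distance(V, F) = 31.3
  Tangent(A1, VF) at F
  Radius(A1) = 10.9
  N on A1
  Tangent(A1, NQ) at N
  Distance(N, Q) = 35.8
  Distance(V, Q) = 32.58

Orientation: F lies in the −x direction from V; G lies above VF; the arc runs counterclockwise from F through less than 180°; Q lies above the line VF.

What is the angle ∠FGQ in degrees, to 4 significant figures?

125.4°

Checks: |GN| = 10.90 ✓; ∠(GN, NQ) = 90.00° ✓; |NQ| = 35.80 ✓; |VQ| = 32.58 ✓.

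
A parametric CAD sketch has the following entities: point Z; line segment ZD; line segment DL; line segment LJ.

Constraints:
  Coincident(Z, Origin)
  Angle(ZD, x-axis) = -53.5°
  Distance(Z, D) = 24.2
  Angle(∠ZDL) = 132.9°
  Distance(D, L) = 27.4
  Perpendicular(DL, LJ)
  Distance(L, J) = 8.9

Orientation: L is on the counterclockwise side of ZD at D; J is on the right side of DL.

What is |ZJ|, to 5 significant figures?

51.322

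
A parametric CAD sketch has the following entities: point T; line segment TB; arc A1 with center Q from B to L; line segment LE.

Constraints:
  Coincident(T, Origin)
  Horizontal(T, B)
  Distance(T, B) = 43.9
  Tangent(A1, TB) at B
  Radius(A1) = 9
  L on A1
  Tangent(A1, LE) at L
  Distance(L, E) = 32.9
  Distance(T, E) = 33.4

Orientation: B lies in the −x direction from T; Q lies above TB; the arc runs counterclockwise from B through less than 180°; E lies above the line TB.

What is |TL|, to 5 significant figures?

37.017

Checks: |QL| = 9.000 ✓; ∠(QL, LE) = 90.00° ✓; |LE| = 32.90 ✓; |TE| = 33.40 ✓.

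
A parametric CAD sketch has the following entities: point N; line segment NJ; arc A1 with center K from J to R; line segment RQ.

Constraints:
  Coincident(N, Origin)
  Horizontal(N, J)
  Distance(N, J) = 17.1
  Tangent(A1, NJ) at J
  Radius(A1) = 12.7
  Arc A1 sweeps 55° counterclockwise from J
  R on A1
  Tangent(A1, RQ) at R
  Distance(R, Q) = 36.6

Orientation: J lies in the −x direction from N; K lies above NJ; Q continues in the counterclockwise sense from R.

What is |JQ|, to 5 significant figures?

47.314

N is at the origin; NJ is horizontal with |NJ| = 17.1 and J on the −x side, so J = (-17.100, 0.0000). Since A1 is tangent to NJ there, KJ ⟂ NJ, so K = J + (0, 12.7) = (-17.100, 12.700). On A1, J sits at bearing -90° from K; a 55° counterclockwise sweep puts R at bearing -35°, so R = K + 12.7·(cos -35°, sin -35°) = (-6.6968, 5.4156). A1 meets RQ tangentially, so KR is at right angles to RQ, so RQ runs along (−sin -35°, cos -35°); with |RQ| = 36.6, Q = (14.296, 35.397). Then |JQ| = |Q − J| = 47.314.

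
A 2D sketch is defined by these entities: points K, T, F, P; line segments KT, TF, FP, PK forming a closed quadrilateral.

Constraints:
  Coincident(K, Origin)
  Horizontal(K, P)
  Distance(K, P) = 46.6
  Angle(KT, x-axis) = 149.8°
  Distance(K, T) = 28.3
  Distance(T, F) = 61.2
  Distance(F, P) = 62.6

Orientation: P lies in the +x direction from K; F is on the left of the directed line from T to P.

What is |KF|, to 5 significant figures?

59.902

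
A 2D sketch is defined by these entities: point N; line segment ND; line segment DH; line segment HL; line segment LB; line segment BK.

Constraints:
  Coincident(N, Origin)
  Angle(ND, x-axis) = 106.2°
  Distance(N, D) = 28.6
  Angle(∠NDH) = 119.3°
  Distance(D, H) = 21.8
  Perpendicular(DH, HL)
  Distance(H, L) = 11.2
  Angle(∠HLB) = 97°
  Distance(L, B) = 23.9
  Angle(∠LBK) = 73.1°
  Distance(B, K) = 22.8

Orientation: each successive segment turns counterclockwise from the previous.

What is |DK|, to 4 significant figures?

8.584

N is at the origin; ND runs at 106.2° with length 28.6, so D = (-7.979, 27.46). ∠NDH = 119.3° gives DH at 166.9° from the x-axis; with |DH| = 21.8, H = (-29.21, 32.41). DH is perpendicular to HL, so HL runs at -103.1°; with |HL| = 11.2, L = (-31.75, 21.50). ∠HLB = 97.0° gives LB at -20.10° from the x-axis; with |LB| = 23.9, B = (-9.306, 13.28). ∠LBK = 73.1° gives BK at 86.80° from the x-axis; with |BK| = 22.8, K = (-8.033, 36.05). Then |DK| = |K − D| = 8.584.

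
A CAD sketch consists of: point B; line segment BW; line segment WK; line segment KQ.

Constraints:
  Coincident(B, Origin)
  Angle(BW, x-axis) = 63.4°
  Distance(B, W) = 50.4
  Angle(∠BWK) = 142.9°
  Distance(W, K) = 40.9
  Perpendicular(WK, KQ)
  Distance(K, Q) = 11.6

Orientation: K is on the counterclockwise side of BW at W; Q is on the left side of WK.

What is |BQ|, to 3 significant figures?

83.2

B is at the origin; BW runs at 63.4° with length 50.4, so W = 50.4·(cos 63.4°, sin 63.4°) = (22.6, 45.1). ∠BWK = 142.9°, so WK runs at 63.4° + (180° − 142.9°) = 100° from the x-axis; with |WK| = 40.9, K = W + 40.9·(cos 100°, sin 100°) = (15.1, 85.3). WK is perpendicular to KQ; with |KQ| = 11.6 on the left of WK, Q = K + 11.6·(-0.983, -0.182) = (3.71, 83.2). Then |BQ| = |Q − B| = 83.2.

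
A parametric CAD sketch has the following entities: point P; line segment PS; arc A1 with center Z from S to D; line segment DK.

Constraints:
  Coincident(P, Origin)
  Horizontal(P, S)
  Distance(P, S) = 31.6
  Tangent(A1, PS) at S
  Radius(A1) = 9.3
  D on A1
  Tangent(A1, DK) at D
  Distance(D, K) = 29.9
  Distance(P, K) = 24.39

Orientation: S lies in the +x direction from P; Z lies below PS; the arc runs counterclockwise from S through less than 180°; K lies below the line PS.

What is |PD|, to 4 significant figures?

25.13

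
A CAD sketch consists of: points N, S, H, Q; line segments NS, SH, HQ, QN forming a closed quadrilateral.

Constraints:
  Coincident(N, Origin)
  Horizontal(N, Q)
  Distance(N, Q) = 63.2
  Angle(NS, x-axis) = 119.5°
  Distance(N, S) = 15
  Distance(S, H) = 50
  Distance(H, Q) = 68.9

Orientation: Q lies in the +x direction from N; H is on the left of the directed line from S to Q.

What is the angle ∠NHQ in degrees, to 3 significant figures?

58.9°

Checks: N.y = 0.00, Q.y = 0.00 ✓; |SH| = 50.00 ✓; |HQ| = 68.90 ✓.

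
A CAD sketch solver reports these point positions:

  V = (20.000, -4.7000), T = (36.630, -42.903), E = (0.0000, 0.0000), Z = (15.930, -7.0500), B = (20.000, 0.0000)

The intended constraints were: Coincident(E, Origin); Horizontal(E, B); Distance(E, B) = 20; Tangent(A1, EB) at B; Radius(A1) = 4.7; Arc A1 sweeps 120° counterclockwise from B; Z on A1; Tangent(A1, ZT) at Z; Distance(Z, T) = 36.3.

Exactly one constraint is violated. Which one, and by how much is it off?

Distance(Z, T) = 36.3 — off by 5.10.

E = (0.00, 0.00) ✓; E.y = 0.00, B.y = 0.00 ✓; |EB| = 20.00 ✓; ∠(VB, BE) = 90.00° ✓; |VB| = 4.700 ✓; bearing(V→Z) − bearing(V→B) = 120.0° ✓; |VZ| = 4.700 ✓; ∠(VZ, ZT) = 90.00° ✓; |ZT| = 41.40 ✗.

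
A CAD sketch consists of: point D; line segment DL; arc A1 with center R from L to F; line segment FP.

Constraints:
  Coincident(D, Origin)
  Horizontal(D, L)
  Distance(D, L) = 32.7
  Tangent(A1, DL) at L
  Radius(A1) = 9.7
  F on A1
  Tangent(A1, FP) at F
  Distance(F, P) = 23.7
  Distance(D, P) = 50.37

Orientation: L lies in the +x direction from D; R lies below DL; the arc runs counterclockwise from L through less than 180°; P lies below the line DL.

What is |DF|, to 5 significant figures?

28.323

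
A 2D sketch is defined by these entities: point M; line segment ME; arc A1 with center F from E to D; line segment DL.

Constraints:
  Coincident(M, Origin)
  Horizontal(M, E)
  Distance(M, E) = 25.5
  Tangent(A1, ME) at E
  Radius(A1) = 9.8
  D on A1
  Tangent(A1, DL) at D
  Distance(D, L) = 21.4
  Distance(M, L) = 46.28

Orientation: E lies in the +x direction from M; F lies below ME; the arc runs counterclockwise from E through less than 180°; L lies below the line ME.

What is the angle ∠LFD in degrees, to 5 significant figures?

65.395°

M is at the origin; ME is horizontal with |ME| = 25.5 and E on the +x side, so E = (25.500, 0.0000). A1 meets ME tangentially, so FE is at right angles to ME, so F = E + (0, -9.8) = (25.500, -9.8000). Since FD ⟂ DL (tangency), |FL| = √(9.8² + 21.4²) = 23.537 regardless of where D sits on A1. So L lies on both circle(M, 46.28) and circle(F, 23.537); the below-ME intersection is L = (33.493, -31.939). D is the foot of the tangent from L: D = (18.505, -16.664).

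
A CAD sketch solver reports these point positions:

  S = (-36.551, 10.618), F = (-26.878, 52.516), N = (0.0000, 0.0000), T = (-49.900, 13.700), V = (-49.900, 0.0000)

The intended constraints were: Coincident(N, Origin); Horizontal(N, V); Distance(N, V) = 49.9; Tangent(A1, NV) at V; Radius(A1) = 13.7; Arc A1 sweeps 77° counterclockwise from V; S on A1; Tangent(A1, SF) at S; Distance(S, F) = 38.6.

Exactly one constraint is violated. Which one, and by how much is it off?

Distance(S, F) = 38.6 — off by 4.40.

N = (0.00, 0.00) ✓; N.y = 0.00, V.y = 0.00 ✓; |NV| = 49.90 ✓; ∠(TV, VN) = 90.00° ✓; |TV| = 13.70 ✓; bearing(T→S) − bearing(T→V) = 77.00° ✓; |TS| = 13.70 ✓; ∠(TS, SF) = 90.00° ✓; |SF| = 43.00 ✗.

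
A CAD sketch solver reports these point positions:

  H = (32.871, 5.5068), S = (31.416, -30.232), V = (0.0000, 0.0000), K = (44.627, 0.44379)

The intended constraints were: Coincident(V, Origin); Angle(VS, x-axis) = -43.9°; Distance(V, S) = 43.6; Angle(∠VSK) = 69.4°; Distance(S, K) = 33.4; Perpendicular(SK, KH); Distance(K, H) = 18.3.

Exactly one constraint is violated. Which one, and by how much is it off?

Distance(K, H) = 18.3 — off by 5.50.

V = (0.00, 0.00) ✓; VS at -43.90° ✓; |VS| = 43.60 ✓; ∠VSK = 69.40° ✓; |SK| = 33.40 ✓; ∠(SK, KH) = 90.00° ✓; |KH| = 12.80 ✗.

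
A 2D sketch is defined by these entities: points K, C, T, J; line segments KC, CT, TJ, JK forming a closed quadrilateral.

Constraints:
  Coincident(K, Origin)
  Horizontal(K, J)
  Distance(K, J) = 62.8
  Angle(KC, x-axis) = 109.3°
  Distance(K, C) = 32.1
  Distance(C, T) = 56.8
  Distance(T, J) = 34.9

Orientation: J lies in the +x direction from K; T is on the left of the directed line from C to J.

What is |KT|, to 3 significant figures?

55.5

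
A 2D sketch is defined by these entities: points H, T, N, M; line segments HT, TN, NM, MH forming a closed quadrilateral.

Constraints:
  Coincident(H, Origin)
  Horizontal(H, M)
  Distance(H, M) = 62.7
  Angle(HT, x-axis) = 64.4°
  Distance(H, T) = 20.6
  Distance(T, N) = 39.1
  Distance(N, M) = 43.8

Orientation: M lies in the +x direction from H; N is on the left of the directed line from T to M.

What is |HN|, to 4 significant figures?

57.45

H is at the origin; HM is horizontal with |HM| = 62.7 and M in +x, so M = (62.7, 0). HT runs at 64.4° with |HT| = 20.6, so T = (8.901, 18.58). N is determined by |TN| = 39.1 and |NM| = 43.8 together: it lies at the intersection of circle(T, 39.1) and circle(M, 43.8). With |TM| = 56.92, the foot of the radical line on TM is 25.04 from T and the perpendicular offset is √(39.1² − 25.04²) = 30.03. Taking the left-of-TM solution: N = (42.37, 38.80).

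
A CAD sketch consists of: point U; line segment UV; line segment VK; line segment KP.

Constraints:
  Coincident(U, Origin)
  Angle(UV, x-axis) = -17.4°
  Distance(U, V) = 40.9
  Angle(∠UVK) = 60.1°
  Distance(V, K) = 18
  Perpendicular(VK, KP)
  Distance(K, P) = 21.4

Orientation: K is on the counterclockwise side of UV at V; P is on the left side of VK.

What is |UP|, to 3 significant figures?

14.3

U is at the origin; UV runs at -17.4° with length 40.9, so V = 40.9·(cos -17.4°, sin -17.4°) = (39.0, -12.2). ∠UVK = 60.1°, so VK runs at -17.4° + (180° − 60.1°) = 102° from the x-axis; with |VK| = 18.0, K = V + 18.0·(cos 102°, sin 102°) = (35.1, 5.34). VK is perpendicular to KP; with |KP| = 21.4 on the left of VK, P = K + 21.4·(-0.976, -0.216) = (14.2, 0.711). Then |UP| = |P − U| = 14.3.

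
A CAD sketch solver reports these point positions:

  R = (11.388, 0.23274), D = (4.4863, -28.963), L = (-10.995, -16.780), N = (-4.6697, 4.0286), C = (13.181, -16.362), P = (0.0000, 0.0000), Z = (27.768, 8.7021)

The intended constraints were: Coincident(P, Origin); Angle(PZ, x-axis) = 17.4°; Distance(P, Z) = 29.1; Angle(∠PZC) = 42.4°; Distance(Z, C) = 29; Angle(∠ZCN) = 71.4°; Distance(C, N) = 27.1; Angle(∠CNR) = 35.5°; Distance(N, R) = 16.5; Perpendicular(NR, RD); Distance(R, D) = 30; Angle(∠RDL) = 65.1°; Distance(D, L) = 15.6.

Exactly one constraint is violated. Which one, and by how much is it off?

Distance(D, L) = 15.6 — off by 4.10.

P = (0.00, 0.00) ✓; PZ at 17.40° ✓; |PZ| = 29.10 ✓; ∠PZC = 42.40° ✓; |ZC| = 29.00 ✓; ∠ZCN = 71.40° ✓; |CN| = 27.10 ✓; ∠CNR = 35.50° ✓; |NR| = 16.50 ✓; ∠(NR, RD) = 90.00° ✓; |RD| = 30.00 ✓; ∠RDL = 65.10° ✓; |DL| = 19.70 ✗.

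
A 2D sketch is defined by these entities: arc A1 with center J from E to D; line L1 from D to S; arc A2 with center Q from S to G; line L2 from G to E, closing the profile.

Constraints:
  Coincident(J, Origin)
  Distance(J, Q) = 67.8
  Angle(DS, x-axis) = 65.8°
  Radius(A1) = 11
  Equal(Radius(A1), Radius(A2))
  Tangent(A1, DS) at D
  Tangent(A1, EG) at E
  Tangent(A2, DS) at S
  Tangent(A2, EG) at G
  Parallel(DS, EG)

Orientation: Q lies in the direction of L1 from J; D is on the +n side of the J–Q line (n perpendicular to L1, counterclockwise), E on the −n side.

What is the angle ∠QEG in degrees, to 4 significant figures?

9.215°

The slot axis is L1's direction at 65.8°, so u = (cos 65.8°, sin 65.8°) = (0.4099, 0.9121) and n = (−sin 65.8°, cos 65.8°) = (-0.9121, 0.4099). J is at the origin and Q lies 67.8 along u from J, so Q = 67.8·u = (27.79, 61.84). Tangency of A1 to both parallel lines with radius 11.0 puts D and E at J ± 11.0·n: D = (-10.03, 4.509), E = (10.03, -4.509). Equal radii place S and G the same way about Q: S = Q + 11.0·n = (17.76, 66.35), G = Q − 11.0·n = (37.83, 57.33). Then cos ∠QEG = EQ·EG / (|EQ||EG|), giving 9.215°.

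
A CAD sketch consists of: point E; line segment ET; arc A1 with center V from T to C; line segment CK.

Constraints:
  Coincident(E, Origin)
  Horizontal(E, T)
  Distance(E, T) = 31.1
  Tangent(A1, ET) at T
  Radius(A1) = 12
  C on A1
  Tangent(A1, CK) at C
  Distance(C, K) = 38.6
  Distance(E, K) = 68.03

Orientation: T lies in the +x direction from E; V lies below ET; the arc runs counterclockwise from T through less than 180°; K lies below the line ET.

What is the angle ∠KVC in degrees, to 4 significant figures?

72.73°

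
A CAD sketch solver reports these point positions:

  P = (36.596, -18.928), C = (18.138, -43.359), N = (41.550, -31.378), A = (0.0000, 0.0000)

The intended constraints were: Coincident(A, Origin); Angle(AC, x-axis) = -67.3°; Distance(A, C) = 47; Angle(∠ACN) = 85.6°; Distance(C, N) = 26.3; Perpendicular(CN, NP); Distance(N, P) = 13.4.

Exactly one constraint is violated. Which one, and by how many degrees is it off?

Perpendicular(CN, NP) — off by 5.40°.

A = (0.00, 0.00) ✓; AC at -67.30° ✓; |AC| = 47.00 ✓; ∠ACN = 85.60° ✓; |CN| = 26.30 ✓; ∠(CN, NP) = 84.60° ✗; |NP| = 13.40 ✓.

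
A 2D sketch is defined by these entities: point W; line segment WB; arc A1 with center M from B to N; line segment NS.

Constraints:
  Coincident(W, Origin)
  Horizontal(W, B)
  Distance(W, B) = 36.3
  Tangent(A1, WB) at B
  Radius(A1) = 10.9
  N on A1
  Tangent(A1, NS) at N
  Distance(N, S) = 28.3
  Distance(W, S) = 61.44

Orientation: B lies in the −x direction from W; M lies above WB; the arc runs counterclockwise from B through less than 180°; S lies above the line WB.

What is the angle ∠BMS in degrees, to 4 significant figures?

158.6°

Checks: |MN| = 10.90 ✓; ∠(MN, NS) = 90.00° ✓; |NS| = 28.30 ✓; |WS| = 61.44 ✓.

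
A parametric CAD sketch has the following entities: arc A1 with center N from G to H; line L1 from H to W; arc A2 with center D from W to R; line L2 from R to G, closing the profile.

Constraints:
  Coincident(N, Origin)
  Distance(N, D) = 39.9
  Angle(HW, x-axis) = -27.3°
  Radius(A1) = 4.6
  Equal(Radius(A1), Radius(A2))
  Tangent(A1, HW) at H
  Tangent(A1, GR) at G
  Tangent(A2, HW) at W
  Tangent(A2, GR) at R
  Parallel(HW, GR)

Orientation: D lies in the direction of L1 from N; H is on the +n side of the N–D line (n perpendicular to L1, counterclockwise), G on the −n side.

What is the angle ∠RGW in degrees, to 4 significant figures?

12.98°

The slot axis is L1's direction at -27.3°, so u = (cos -27.3°, sin -27.3°) = (0.8886, -0.4586) and n = (−sin -27.3°, cos -27.3°) = (0.4586, 0.8886). N is at the origin and D lies 39.9 along u from N, so D = 39.9·u = (35.46, -18.30). Tangency of A1 to both parallel lines with radius 4.6 puts H and G at N ± 4.6·n: H = (2.110, 4.088), G = (-2.110, -4.088). Equal radii place W and R the same way about D: W = D + 4.6·n = (37.57, -14.21), R = D − 4.6·n = (33.35, -22.39). Then cos ∠RGW = GR·GW / (|GR||GW|), giving 12.98°.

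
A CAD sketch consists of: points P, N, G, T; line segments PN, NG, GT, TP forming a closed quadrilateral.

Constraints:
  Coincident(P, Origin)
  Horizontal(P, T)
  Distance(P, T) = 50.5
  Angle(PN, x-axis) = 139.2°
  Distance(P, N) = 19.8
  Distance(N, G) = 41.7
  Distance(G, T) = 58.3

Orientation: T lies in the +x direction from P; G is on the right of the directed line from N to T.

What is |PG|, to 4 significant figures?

26.54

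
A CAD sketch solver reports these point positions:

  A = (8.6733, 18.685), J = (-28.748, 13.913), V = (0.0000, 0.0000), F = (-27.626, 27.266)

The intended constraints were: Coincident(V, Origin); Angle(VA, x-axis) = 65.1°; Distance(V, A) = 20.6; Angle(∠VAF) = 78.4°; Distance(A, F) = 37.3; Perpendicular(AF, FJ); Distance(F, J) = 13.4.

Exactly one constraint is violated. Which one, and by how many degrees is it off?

Perpendicular(AF, FJ) — off by 8.50°.

V = (0.00, 0.00) ✓; VA at 65.10° ✓; |VA| = 20.60 ✓; ∠VAF = 78.40° ✓; |AF| = 37.30 ✓; ∠(AF, FJ) = 98.50° ✗; |FJ| = 13.40 ✓.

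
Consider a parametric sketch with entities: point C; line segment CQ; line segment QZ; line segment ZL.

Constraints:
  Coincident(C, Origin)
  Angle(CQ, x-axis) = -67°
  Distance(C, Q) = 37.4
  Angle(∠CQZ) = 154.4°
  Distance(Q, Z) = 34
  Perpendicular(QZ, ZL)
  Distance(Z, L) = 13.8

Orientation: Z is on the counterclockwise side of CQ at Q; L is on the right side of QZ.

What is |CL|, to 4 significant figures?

74.06

C is at the origin; CQ runs at -67.0° with length 37.4, so Q = 37.4·(cos -67.0°, sin -67.0°) = (14.61, -34.43). ∠CQZ = 154.4°, so QZ runs at -67.0° + (180° − 154.4°) = -41.40° from the x-axis; with |QZ| = 34.0, Z = Q + 34.0·(cos -41.40°, sin -41.40°) = (40.12, -56.91). The perpendicularity gives ZL at right angles to QZ; with |ZL| = 13.8 on the right of QZ, L = Z + 13.8·(-0.6613, -0.7501) = (30.99, -67.26). Then |CL| = |L − C| = 74.06.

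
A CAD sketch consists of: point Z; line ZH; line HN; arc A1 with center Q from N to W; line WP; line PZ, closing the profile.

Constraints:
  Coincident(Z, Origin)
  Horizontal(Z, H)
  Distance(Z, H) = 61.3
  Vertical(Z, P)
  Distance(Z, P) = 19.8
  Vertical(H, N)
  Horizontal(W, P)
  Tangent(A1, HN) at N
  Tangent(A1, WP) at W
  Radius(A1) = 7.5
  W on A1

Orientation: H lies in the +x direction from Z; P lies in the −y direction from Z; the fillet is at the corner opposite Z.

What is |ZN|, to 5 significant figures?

62.522

Z is at the origin; Z and H share the same y with |ZH| = 61.3 and H on the +x side, so H = (61.300, 0.0000). Z and P share the same x with |ZP| = 19.8 and P on the −y side, so P = (0.0000, -19.800). The virtual corner opposite Z is at (61.300, -19.800). Since A1 is tangent to HN there, QN ⟂ HN and tangency of A1 to WP means the radius QW is perpendicular to WP, with radius 7.5, so the center Q sits 7.5 in from both sides at Q = (53.800, -12.300). That places the tangent points at N = (61.300, -12.300) on HN and W = (53.800, -19.800) on WP. Then |ZN| = |N − Z| = 62.522.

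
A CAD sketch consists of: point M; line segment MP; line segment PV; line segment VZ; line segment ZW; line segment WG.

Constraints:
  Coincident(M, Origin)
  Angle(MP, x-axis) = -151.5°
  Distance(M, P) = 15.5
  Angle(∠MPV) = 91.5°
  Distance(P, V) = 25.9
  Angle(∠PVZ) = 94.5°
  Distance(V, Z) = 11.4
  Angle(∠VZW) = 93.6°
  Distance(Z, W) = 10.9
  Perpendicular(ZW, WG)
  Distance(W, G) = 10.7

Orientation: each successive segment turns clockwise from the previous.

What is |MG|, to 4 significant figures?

19.90

∠VZW = 93.6° gives ZW at -51.90° from the x-axis; with |ZW| = 10.9, W = (-10.45, 12.91). ZW is perpendicular to WG, so WG runs at -141.9°; with |WG| = 10.7, G = (-18.87, 6.311). Then |MG| = |G − M| = 19.90.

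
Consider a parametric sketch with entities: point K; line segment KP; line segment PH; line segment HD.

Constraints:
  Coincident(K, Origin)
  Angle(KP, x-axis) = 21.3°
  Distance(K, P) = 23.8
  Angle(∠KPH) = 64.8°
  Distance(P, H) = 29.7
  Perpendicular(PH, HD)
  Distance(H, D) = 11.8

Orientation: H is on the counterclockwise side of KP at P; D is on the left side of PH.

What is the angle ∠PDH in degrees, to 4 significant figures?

68.33°

K is at the origin; KP runs at 21.3° with length 23.8, so P = 23.8·(cos 21.3°, sin 21.3°) = (22.17, 8.645). ∠KPH = 64.8°, so PH runs at 21.3° + (180° − 64.8°) = 136.5° from the x-axis; with |PH| = 29.7, H = P + 29.7·(cos 136.5°, sin 136.5°) = (0.6306, 29.09). PH is perpendicular to HD; with |HD| = 11.8 on the left of PH, D = H + 11.8·(-0.6884, -0.7254) = (-7.492, 20.53). Then cos ∠PDH = DP·DH / (|DP||DH|), giving 68.33°.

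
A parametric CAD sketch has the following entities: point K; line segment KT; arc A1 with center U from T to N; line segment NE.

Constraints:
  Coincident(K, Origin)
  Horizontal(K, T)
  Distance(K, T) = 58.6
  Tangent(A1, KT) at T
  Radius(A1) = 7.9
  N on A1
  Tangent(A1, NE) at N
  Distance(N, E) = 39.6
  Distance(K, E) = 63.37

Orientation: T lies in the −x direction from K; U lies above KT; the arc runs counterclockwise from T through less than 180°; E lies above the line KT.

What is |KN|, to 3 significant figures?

51.2

Checks: |UN| = 7.900 ✓; ∠(UN, NE) = 90.00° ✓; |NE| = 39.60 ✓; |KE| = 63.37 ✓.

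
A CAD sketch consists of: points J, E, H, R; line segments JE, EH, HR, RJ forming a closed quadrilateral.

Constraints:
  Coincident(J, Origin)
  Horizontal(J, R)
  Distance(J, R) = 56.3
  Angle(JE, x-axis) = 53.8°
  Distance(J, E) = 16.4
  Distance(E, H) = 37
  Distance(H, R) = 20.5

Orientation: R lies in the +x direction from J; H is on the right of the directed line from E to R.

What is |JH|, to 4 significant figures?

39.73

J is at the origin; J and R share the same y with |JR| = 56.3 and R in +x, so R = (56.3, 0). JE runs at 53.8° with |JE| = 16.4, so E = (9.686, 13.23). H is determined by |EH| = 37.0 and |HR| = 20.5 together: it lies at the intersection of circle(E, 37.0) and circle(R, 20.5). With |ER| = 48.46, the foot of the radical line on ER is 34.02 from E and the perpendicular offset is √(37.0² − 34.02²) = 14.55. Taking the right-of-ER solution: H = (38.44, -10.06).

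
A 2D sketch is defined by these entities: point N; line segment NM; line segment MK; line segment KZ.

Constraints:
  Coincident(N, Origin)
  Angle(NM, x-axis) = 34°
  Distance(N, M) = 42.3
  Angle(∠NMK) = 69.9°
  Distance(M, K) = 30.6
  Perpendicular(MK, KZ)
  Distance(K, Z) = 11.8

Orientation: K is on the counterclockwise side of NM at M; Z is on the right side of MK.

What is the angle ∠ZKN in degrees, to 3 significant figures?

158°

N is at the origin; NM runs at 34.0° with length 42.3, so M = 42.3·(cos 34.0°, sin 34.0°) = (35.1, 23.7). ∠NMK = 69.9°, so MK runs at 34.0° + (180° − 69.9°) = 144° from the x-axis; with |MK| = 30.6, K = M + 30.6·(cos 144°, sin 144°) = (10.3, 41.6). MK ⟂ KZ; with |KZ| = 11.8 on the right of MK, Z = K + 11.8·(0.586, 0.810) = (17.2, 51.2). Then cos ∠ZKN = KZ·KN / (|KZ||KN|), giving 158°.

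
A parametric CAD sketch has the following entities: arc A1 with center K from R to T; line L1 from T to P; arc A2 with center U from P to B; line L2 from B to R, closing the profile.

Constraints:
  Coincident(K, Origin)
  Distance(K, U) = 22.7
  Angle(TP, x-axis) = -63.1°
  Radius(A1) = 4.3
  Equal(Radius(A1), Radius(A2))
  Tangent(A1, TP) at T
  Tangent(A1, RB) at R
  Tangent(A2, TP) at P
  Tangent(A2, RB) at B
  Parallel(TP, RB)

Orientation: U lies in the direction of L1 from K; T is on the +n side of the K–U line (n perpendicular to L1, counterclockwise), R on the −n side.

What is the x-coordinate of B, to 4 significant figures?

6.436

Tangency of A1 to both parallel lines with radius 4.3 puts T and R at K ± 4.3·n: T = (3.835, 1.945), R = (-3.835, -1.945). Equal radii place P and B the same way about U: P = U + 4.3·n = (14.10, -18.30), B = U − 4.3·n = (6.436, -22.19). So B.x = 6.436.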